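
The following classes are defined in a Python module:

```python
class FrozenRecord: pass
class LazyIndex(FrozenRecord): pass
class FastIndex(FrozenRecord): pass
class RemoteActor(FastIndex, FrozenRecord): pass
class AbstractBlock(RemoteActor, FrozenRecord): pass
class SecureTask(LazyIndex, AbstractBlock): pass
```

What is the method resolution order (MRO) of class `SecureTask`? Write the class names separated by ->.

SecureTask -> LazyIndex -> AbstractBlock -> RemoteActor -> FastIndex -> FrozenRecord -> object

L[SecureTask] = SecureTask + merge(L[LazyIndex], L[AbstractBlock], [LazyIndex AbstractBlock])
  take LazyIndex:  [LazyIndex FrozenRecord object] + [AbstractBlock RemoteActor FastIndex FrozenRecord object] + [LazyIndex AbstractBlock]
  take AbstractBlock:  [FrozenRecord object] + [AbstractBlock RemoteActor FastIndex FrozenRecord object] + [AbstractBlock]
  take RemoteActor:  [FrozenRecord object] + [RemoteActor FastIndex FrozenRecord object]
  take FastIndex:  [FrozenRecord object] + [FastIndex FrozenRecord object]
  take FrozenRecord:  [FrozenRecord object] + [FrozenRecord object]
  take object:  [object] + [object]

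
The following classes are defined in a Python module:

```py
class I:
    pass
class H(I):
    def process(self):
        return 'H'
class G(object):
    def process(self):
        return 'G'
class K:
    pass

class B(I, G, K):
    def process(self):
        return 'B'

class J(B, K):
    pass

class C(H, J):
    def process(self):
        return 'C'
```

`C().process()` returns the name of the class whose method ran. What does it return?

L[C] = C + merge(L[H], L[J], [H J])
  take H:  [H I object] + [J B I G K object] + [H J]
  take J:  [I object] + [J B I G K object] + [J]
  take B:  [I object] + [B I G K object]
  take I:  [I object] + [I G K object]
  take G:  [object] + [G K object]
  take K:  [object] + [K object]
  take object:  [object] + [object]
MRO: C H J B I G K object
process is defined in: B, C, G, H. First along the MRO is C.

C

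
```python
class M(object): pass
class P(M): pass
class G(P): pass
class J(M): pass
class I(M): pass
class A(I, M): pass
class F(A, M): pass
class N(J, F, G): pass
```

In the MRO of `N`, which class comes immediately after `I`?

G

L[N] = N + merge(L[J], L[F], L[G], [J F G])
  take J:  [J M object] + [F A I M object] + [G P M object] + [J F G]
  take F:  [M object] + [F A I M object] + [G P M object] + [F G]
  take A:  [M object] + [A I M object] + [G P M object] + [G]
  take I:  [M object] + [I M object] + [G P M object] + [G]
  take G:  [M object] + [M object] + [G P M object] + [G]
  take P:  [M object] + [M object] + [P M object]
  take M:  [M object] + [M object] + [M object]
  take object:  [object] + [object] + [object]
MRO: N J F A I G P M object
I is at position 4; next is G.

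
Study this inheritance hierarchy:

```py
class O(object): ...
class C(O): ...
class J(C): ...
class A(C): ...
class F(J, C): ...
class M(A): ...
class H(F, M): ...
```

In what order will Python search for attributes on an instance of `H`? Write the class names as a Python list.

L[H] = H + merge(L[F], L[M], [F M])
  take F:  [F J C O object] + [M A C O object] + [F M]
  take J:  [J C O object] + [M A C O object] + [M]
  take M:  [C O object] + [M A C O object] + [M]
  take A:  [C O object] + [A C O object]
  take C:  [C O object] + [C O object]
  take O:  [O object] + [O object]
  take object:  [object] + [object]

[H, F, J, M, A, C, O, object]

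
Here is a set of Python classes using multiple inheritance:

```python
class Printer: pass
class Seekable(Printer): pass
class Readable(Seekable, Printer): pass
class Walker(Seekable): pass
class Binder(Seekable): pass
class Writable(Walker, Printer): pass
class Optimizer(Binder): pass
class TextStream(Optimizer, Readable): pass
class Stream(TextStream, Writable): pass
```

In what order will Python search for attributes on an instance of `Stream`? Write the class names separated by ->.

Stream -> TextStream -> Optimizer -> Binder -> Readable -> Writable -> Walker -> Seekable -> Printer -> object

L[Stream] = Stream + merge(L[TextStream], L[Writable], [TextStream Writable])
  take TextStream:  [TextStream Optimizer Binder Readable Seekable Printer object] + [Writable Walker Seekable Printer object] + [TextStream Writable]
  take Optimizer:  [Optimizer Binder Readable Seekable Printer object] + [Writable Walker Seekable Printer object] + [Writable]
  take Binder:  [Binder Readable Seekable Printer object] + [Writable Walker Seekable Printer object] + [Writable]
  take Readable:  [Readable Seekable Printer object] + [Writable Walker Seekable Printer object] + [Writable]
  take Writable:  [Seekable Printer object] + [Writable Walker Seekable Printer object] + [Writable]
  take Walker:  [Seekable Printer object] + [Walker Seekable Printer object]
  take Seekable:  [Seekable Printer object] + [Seekable Printer object]
  take Printer:  [Printer object] + [Printer object]
  take object:  [object] + [object]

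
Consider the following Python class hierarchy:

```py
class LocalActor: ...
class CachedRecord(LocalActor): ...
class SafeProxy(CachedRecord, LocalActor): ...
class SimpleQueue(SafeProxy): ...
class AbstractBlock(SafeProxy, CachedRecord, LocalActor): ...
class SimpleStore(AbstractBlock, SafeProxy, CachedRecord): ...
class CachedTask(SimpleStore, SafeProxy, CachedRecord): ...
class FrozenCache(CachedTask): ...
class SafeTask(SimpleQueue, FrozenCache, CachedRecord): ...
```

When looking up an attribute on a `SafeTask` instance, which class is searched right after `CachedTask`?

L[SafeTask] = SafeTask + merge(L[SimpleQueue], L[FrozenCache], L[CachedRecord], [SimpleQueue FrozenCache CachedRecord])
  take SimpleQueue:  [SimpleQueue SafeProxy CachedRecord LocalActor object] + [FrozenCache CachedTask SimpleStore AbstractBlock SafeProxy CachedRecord LocalActor object] + [CachedRecord LocalActor object] + [SimpleQueue FrozenCache CachedRecord]
  take FrozenCache:  [SafeProxy CachedRecord LocalActor object] + [FrozenCache CachedTask SimpleStore AbstractBlock SafeProxy CachedRecord LocalActor object] + [CachedRecord LocalActor object] + [FrozenCache CachedRecord]
  take CachedTask:  [SafeProxy CachedRecord LocalActor object] + [CachedTask SimpleStore AbstractBlock SafeProxy CachedRecord LocalActor object] + [CachedRecord LocalActor object] + [CachedRecord]
  take SimpleStore:  [SafeProxy CachedRecord LocalActor object] + [SimpleStore AbstractBlock SafeProxy CachedRecord LocalActor object] + [CachedRecord LocalActor object] + [CachedRecord]
  take AbstractBlock:  [SafeProxy CachedRecord LocalActor object] + [AbstractBlock SafeProxy CachedRecord LocalActor object] + [CachedRecord LocalActor object] + [CachedRecord]
  take SafeProxy:  [SafeProxy CachedRecord LocalActor object] + [SafeProxy CachedRecord LocalActor object] + [CachedRecord LocalActor object] + [CachedRecord]
  take CachedRecord:  [CachedRecord LocalActor object] + [CachedRecord LocalActor object] + [CachedRecord LocalActor object] + [CachedRecord]
  take LocalActor:  [LocalActor object] + [LocalActor object] + [LocalActor object]
  take object:  [object] + [object] + [object]
MRO: SafeTask SimpleQueue FrozenCache CachedTask SimpleStore AbstractBlock SafeProxy CachedRecord LocalActor object
CachedTask is at position 3; next is SimpleStore.

SimpleStore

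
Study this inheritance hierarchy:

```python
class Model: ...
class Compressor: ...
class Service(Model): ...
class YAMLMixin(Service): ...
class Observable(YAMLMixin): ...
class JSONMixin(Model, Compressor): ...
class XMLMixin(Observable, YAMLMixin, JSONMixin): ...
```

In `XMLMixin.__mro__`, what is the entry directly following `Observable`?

L[XMLMixin] = XMLMixin + merge(L[Observable], L[YAMLMixin], L[JSONMixin], [Observable YAMLMixin JSONMixin])
  take Observable:  [Observable YAMLMixin Service Model object] + [YAMLMixin Service Model object] + [JSONMixin Model Compressor object] + [Observable YAMLMixin JSONMixin]
  take YAMLMixin:  [YAMLMixin Service Model object] + [YAMLMixin Service Model object] + [JSONMixin Model Compressor object] + [YAMLMixin JSONMixin]
  take Service:  [Service Model object] + [Service Model object] + [JSONMixin Model Compressor object] + [JSONMixin]
  take JSONMixin:  [Model object] + [Model object] + [JSONMixin Model Compressor object] + [JSONMixin]
  take Model:  [Model object] + [Model object] + [Model Compressor object]
  take Compressor:  [object] + [object] + [Compressor object]
  take object:  [object] + [object] + [object]
MRO: XMLMixin Observable YAMLMixin Service JSONMixin Model Compressor object
Observable is at position 1; next is YAMLMixin.

YAMLMixin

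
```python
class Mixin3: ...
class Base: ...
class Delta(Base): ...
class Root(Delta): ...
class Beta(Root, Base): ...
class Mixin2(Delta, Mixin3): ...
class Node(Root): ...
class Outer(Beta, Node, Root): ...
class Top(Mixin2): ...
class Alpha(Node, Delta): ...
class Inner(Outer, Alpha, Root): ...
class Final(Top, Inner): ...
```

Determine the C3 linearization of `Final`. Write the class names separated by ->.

Final -> Top -> Mixin2 -> Inner -> Outer -> Beta -> Alpha -> Node -> Root -> Delta -> Base -> Mixin3 -> object

L[Final] = Final + merge(L[Top], L[Inner], [Top Inner])
  take Top:  [Top Mixin2 Delta Base Mixin3 object] + [Inner Outer Beta Alpha Node Root Delta Base object] + [Top Inner]
  take Mixin2:  [Mixin2 Delta Base Mixin3 object] + [Inner Outer Beta Alpha Node Root Delta Base object] + [Inner]
  take Inner:  [Delta Base Mixin3 object] + [Inner Outer Beta Alpha Node Root Delta Base object] + [Inner]
  take Outer:  [Delta Base Mixin3 object] + [Outer Beta Alpha Node Root Delta Base object]
  take Beta:  [Delta Base Mixin3 object] + [Beta Alpha Node Root Delta Base object]
  take Alpha:  [Delta Base Mixin3 object] + [Alpha Node Root Delta Base object]
  take Node:  [Delta Base Mixin3 object] + [Node Root Delta Base object]
  take Root:  [Delta Base Mixin3 object] + [Root Delta Base object]
  take Delta:  [Delta Base Mixin3 object] + [Delta Base object]
  take Base:  [Base Mixin3 object] + [Base object]
  take Mixin3:  [Mixin3 object] + [object]
  take object:  [object] + [object]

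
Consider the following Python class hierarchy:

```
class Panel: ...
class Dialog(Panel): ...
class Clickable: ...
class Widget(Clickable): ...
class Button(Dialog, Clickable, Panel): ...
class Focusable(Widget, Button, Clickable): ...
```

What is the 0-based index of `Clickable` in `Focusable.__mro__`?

L[Focusable] = Focusable + merge(L[Widget], L[Button], L[Clickable], [Widget Button Clickable])
  take Widget:  [Widget Clickable object] + [Button Dialog Clickable Panel object] + [Clickable object] + [Widget Button Clickable]
  take Button:  [Clickable object] + [Button Dialog Clickable Panel object] + [Clickable object] + [Button Clickable]
  take Dialog:  [Clickable object] + [Dialog Clickable Panel object] + [Clickable object] + [Clickable]
  take Clickable:  [Clickable object] + [Clickable Panel object] + [Clickable object] + [Clickable]
  take Panel:  [object] + [Panel object] + [object]
  take object:  [object] + [object] + [object]
MRO: Focusable Widget Button Dialog Clickable Panel object
Clickable sits at index 4.

4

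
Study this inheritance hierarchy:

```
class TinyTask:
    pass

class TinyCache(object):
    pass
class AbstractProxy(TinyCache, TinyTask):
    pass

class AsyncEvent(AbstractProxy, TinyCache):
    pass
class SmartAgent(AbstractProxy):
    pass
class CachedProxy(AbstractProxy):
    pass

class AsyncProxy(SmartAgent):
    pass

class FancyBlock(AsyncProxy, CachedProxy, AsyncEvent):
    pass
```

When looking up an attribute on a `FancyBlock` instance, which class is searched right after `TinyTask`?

L[FancyBlock] = FancyBlock + merge(L[AsyncProxy], L[CachedProxy], L[AsyncEvent], [AsyncProxy CachedProxy AsyncEvent])
  take AsyncProxy:  [AsyncProxy SmartAgent AbstractProxy TinyCache TinyTask object] + [CachedProxy AbstractProxy TinyCache TinyTask object] + [AsyncEvent AbstractProxy TinyCache TinyTask object] + [AsyncProxy CachedProxy AsyncEvent]
  take SmartAgent:  [SmartAgent AbstractProxy TinyCache TinyTask object] + [CachedProxy AbstractProxy TinyCache TinyTask object] + [AsyncEvent AbstractProxy TinyCache TinyTask object] + [CachedProxy AsyncEvent]
  take CachedProxy:  [AbstractProxy TinyCache TinyTask object] + [CachedProxy AbstractProxy TinyCache TinyTask object] + [AsyncEvent AbstractProxy TinyCache TinyTask object] + [CachedProxy AsyncEvent]
  take AsyncEvent:  [AbstractProxy TinyCache TinyTask object] + [AbstractProxy TinyCache TinyTask object] + [AsyncEvent AbstractProxy TinyCache TinyTask object] + [AsyncEvent]
  take AbstractProxy:  [AbstractProxy TinyCache TinyTask object] + [AbstractProxy TinyCache TinyTask object] + [AbstractProxy TinyCache TinyTask object]
  take TinyCache:  [TinyCache TinyTask object] + [TinyCache TinyTask object] + [TinyCache TinyTask object]
  take TinyTask:  [TinyTask object] + [TinyTask object] + [TinyTask object]
  take object:  [object] + [object] + [object]
MRO: FancyBlock AsyncProxy SmartAgent CachedProxy AsyncEvent AbstractProxy TinyCache TinyTask object
TinyTask is at position 7; next is object.

object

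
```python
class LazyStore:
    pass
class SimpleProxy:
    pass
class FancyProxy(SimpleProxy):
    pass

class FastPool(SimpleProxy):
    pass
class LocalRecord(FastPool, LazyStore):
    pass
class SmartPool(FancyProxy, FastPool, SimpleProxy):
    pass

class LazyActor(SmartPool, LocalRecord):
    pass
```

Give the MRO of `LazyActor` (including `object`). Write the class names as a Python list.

L[LazyActor] = LazyActor + merge(L[SmartPool], L[LocalRecord], [SmartPool LocalRecord])
  take SmartPool:  [SmartPool FancyProxy FastPool SimpleProxy object] + [LocalRecord FastPool SimpleProxy LazyStore object] + [SmartPool LocalRecord]
  take FancyProxy:  [FancyProxy FastPool SimpleProxy object] + [LocalRecord FastPool SimpleProxy LazyStore object] + [LocalRecord]
  take LocalRecord:  [FastPool SimpleProxy object] + [LocalRecord FastPool SimpleProxy LazyStore object] + [LocalRecord]
  take FastPool:  [FastPool SimpleProxy object] + [FastPool SimpleProxy LazyStore object]
  take SimpleProxy:  [SimpleProxy object] + [SimpleProxy LazyStore object]
  take LazyStore:  [object] + [LazyStore object]
  take object:  [object] + [object]

[LazyActor, SmartPool, FancyProxy, LocalRecord, FastPool, SimpleProxy, LazyStore, object]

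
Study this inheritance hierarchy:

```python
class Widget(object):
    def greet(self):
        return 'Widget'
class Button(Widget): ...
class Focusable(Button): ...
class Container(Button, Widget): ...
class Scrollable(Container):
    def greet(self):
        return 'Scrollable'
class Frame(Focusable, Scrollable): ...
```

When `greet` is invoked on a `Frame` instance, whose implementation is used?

L[Frame] = Frame + merge(L[Focusable], L[Scrollable], [Focusable Scrollable])
  take Focusable:  [Focusable Button Widget object] + [Scrollable Container Button Widget object] + [Focusable Scrollable]
  take Scrollable:  [Button Widget object] + [Scrollable Container Button Widget object] + [Scrollable]
  take Container:  [Button Widget object] + [Container Button Widget object]
  take Button:  [Button Widget object] + [Button Widget object]
  take Widget:  [Widget object] + [Widget object]
  take object:  [object] + [object]
MRO: Frame Focusable Scrollable Container Button Widget object
greet is defined in: Scrollable, Widget. First along the MRO is Scrollable.

Scrollable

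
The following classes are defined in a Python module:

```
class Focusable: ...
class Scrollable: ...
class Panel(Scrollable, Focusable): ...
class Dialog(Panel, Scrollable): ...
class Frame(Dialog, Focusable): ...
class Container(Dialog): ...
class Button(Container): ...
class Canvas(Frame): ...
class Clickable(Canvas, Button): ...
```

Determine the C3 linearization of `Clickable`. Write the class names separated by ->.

Clickable -> Canvas -> Frame -> Button -> Container -> Dialog -> Panel -> Scrollable -> Focusable -> object

L[Clickable] = Clickable + merge(L[Canvas], L[Button], [Canvas Button])
  take Canvas:  [Canvas Frame Dialog Panel Scrollable Focusable object] + [Button Container Dialog Panel Scrollable Focusable object] + [Canvas Button]
  take Frame:  [Frame Dialog Panel Scrollable Focusable object] + [Button Container Dialog Panel Scrollable Focusable object] + [Button]
  take Button:  [Dialog Panel Scrollable Focusable object] + [Button Container Dialog Panel Scrollable Focusable object] + [Button]
  take Container:  [Dialog Panel Scrollable Focusable object] + [Container Dialog Panel Scrollable Focusable object]
  take Dialog:  [Dialog Panel Scrollable Focusable object] + [Dialog Panel Scrollable Focusable object]
  take Panel:  [Panel Scrollable Focusable object] + [Panel Scrollable Focusable object]
  take Scrollable:  [Scrollable Focusable object] + [Scrollable Focusable object]
  take Focusable:  [Focusable object] + [Focusable object]
  take object:  [object] + [object]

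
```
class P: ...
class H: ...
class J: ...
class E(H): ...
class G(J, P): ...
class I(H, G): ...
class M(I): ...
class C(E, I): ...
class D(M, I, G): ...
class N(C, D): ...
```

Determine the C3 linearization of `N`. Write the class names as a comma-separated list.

N, C, E, D, M, I, H, G, J, P, object

L[N] = N + merge(L[C], L[D], [C D])
  take C:  [C E I H G J P object] + [D M I H G J P object] + [C D]
  take E:  [E I H G J P object] + [D M I H G J P object] + [D]
  take D:  [I H G J P object] + [D M I H G J P object] + [D]
  take M:  [I H G J P object] + [M I H G J P object]
  take I:  [I H G J P object] + [I H G J P object]
  take H:  [H G J P object] + [H G J P object]
  take G:  [G J P object] + [G J P object]
  take J:  [J P object] + [J P object]
  take P:  [P object] + [P object]
  take object:  [object] + [object]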